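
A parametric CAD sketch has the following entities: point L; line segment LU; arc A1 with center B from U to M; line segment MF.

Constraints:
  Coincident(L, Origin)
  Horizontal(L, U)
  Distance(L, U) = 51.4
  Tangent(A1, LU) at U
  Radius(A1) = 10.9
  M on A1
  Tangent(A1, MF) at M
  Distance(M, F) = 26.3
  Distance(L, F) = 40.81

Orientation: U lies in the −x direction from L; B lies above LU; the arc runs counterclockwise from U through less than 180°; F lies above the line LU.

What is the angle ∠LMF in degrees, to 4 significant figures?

68.60°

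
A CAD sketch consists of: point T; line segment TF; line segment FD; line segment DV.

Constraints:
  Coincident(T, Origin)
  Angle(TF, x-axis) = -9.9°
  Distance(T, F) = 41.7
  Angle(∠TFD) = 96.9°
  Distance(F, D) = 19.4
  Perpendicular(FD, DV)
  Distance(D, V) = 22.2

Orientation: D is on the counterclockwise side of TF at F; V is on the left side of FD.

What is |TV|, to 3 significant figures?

31.1

T is at the origin; TF runs at -9.9° with length 41.7, so F = 41.7·(cos -9.9°, sin -9.9°) = (41.1, -7.17). ∠TFD = 96.9°, so FD runs at -9.9° + (180° − 96.9°) = 73.2° from the x-axis; with |FD| = 19.4, D = F + 19.4·(cos 73.2°, sin 73.2°) = (46.7, 11.4). FD ⟂ DV; with |DV| = 22.2 on the left of FD, V = D + 22.2·(-0.957, 0.289) = (25.4, 17.8). Then |TV| = |V − T| = 31.1.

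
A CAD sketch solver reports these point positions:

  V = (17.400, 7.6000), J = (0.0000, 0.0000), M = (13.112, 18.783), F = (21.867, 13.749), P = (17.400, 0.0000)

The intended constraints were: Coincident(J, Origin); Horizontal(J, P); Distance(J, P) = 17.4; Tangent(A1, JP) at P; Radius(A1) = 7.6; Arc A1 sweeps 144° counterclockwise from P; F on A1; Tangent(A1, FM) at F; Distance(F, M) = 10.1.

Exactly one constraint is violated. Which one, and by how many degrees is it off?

Tangent(A1, FM) at F — off by 6.10°.

J = (0.00, 0.00) ✓; J.y = 0.00, P.y = 0.00 ✓; |JP| = 17.40 ✓; ∠(VP, PJ) = 90.00° ✓; |VP| = 7.600 ✓; bearing(V→F) − bearing(V→P) = 144.0° ✓; |VF| = 7.600 ✓; ∠(VF, FM) = 83.90° ✗; |FM| = 10.10 ✓.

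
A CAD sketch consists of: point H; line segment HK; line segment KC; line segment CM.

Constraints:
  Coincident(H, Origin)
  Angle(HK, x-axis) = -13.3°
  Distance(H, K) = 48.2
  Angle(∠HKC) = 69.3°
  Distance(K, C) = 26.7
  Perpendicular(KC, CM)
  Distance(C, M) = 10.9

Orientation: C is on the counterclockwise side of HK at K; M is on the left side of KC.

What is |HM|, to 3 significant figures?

35.5

H is at the origin; HK runs at -13.3° with length 48.2, so K = 48.2·(cos -13.3°, sin -13.3°) = (46.9, -11.1). ∠HKC = 69.3°, so KC runs at -13.3° + (180° − 69.3°) = 97.4° from the x-axis; with |KC| = 26.7, C = K + 26.7·(cos 97.4°, sin 97.4°) = (43.5, 15.4). The perpendicularity gives CM at right angles to KC; with |CM| = 10.9 on the left of KC, M = C + 10.9·(-0.992, -0.129) = (32.7, 14.0). Then |HM| = |M − H| = 35.5.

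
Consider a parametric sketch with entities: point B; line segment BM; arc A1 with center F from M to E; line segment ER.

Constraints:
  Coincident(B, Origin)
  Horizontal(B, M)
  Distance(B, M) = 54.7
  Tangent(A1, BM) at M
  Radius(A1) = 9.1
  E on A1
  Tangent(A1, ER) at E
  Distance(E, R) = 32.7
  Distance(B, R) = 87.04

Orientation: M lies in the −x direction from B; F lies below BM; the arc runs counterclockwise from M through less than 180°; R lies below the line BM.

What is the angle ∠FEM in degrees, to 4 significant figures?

63.92°

B is at the origin; BM is horizontal with |BM| = 54.7 and M on the −x side, so M = (-54.70, 0.000). Tangency of A1 to BM means the radius FM is perpendicular to BM, so F = M + (0, -9.1) = (-54.70, -9.100). Since FE ⟂ ER (tangency), |FR| = √(9.1² + 32.7²) = 33.94 regardless of where E sits on A1. So R lies on both circle(B, 87.04) and circle(F, 33.94); the below-BM intersection is R = (-81.94, -29.34). E is the foot of the tangent from R: E = (-61.89, -3.518).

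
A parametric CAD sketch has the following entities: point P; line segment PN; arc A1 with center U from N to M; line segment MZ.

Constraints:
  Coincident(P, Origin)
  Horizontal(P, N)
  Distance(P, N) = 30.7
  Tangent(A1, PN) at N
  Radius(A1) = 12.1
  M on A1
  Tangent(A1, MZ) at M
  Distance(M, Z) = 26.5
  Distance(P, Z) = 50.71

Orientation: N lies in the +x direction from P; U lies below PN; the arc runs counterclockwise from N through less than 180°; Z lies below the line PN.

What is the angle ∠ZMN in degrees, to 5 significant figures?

123.86°

Checks: |UM| = 12.10 ✓; ∠(UM, MZ) = 90.00° ✓; |MZ| = 26.50 ✓; |PZ| = 50.71 ✓.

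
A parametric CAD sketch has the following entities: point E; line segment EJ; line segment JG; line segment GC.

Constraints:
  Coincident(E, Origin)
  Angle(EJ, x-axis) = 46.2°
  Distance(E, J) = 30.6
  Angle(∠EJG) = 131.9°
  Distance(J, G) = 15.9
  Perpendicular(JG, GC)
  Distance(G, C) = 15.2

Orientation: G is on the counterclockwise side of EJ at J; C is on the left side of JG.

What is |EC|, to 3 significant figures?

37.1

E is at the origin; EJ runs at 46.2° with length 30.6, so J = 30.6·(cos 46.2°, sin 46.2°) = (21.2, 22.1). ∠EJG = 131.9°, so JG runs at 46.2° + (180° − 131.9°) = 94.3° from the x-axis; with |JG| = 15.9, G = J + 15.9·(cos 94.3°, sin 94.3°) = (20.0, 37.9). JG ⟂ GC; with |GC| = 15.2 on the left of JG, C = G + 15.2·(-0.997, -0.0750) = (4.83, 36.8). Then |EC| = |C − E| = 37.1.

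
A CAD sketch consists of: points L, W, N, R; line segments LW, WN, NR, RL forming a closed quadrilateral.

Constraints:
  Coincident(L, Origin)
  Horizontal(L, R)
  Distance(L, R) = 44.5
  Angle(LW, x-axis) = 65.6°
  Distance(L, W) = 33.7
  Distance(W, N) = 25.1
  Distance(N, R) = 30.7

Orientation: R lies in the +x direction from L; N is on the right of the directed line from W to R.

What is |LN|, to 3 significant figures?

15.4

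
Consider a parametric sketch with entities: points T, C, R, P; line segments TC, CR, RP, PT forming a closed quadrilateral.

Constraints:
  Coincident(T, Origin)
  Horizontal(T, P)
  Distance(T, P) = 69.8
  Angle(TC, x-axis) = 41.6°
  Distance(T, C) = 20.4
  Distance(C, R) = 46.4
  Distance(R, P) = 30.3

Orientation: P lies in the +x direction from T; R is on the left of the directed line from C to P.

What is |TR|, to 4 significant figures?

65.67

T is at the origin; T and P share the same y with |TP| = 69.8 and P in +x, so P = (69.8, 0). TC runs at 41.6° with |TC| = 20.4, so C = (15.26, 13.54). R is determined by |CR| = 46.4 and |RP| = 30.3 together: it lies at the intersection of circle(C, 46.4) and circle(P, 30.3). With |CP| = 56.20, the foot of the radical line on CP is 39.09 from C and the perpendicular offset is √(46.4² − 39.09²) = 25.00. Taking the left-of-CP solution: R = (59.22, 28.39).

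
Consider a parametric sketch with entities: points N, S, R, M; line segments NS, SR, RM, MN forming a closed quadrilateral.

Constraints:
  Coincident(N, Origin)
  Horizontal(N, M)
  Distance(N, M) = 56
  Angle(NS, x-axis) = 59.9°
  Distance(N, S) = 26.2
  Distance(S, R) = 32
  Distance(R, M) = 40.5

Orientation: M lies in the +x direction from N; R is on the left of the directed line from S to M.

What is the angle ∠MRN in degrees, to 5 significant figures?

68.799°

Checks: |SR| = 32.00 ✓; |RM| = 40.50 ✓.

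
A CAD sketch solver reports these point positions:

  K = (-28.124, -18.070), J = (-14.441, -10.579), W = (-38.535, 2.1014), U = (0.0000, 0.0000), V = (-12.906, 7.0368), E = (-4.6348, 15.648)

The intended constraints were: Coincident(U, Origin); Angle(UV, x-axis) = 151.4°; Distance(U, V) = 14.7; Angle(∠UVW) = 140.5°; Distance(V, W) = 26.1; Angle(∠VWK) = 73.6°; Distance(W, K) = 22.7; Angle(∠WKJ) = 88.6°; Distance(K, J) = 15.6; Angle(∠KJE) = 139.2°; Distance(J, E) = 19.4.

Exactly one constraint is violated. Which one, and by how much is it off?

Distance(J, E) = 19.4 — off by 8.60.

U = (0.00, 0.00) ✓; UV at 151.4° ✓; |UV| = 14.70 ✓; ∠UVW = 140.5° ✓; |VW| = 26.10 ✓; ∠VWK = 73.60° ✓; |WK| = 22.70 ✓; ∠WKJ = 88.60° ✓; |KJ| = 15.60 ✓; ∠KJE = 139.2° ✓; |JE| = 28.00 ✗.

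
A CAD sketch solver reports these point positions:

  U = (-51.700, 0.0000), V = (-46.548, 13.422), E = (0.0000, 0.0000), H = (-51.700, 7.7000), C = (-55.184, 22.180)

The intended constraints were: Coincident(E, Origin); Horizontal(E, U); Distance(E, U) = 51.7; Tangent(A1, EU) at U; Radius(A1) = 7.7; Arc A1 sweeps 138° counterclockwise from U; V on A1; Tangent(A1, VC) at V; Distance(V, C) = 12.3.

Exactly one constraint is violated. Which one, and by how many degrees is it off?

Tangent(A1, VC) at V — off by 3.40°.

E = (0.00, 0.00) ✓; E.y = 0.00, U.y = 0.00 ✓; |EU| = 51.70 ✓; ∠(HU, UE) = 90.00° ✓; |HU| = 7.700 ✓; bearing(H→V) − bearing(H→U) = 138.0° ✓; |HV| = 7.700 ✓; ∠(HV, VC) = 93.40° ✗; |VC| = 12.30 ✓.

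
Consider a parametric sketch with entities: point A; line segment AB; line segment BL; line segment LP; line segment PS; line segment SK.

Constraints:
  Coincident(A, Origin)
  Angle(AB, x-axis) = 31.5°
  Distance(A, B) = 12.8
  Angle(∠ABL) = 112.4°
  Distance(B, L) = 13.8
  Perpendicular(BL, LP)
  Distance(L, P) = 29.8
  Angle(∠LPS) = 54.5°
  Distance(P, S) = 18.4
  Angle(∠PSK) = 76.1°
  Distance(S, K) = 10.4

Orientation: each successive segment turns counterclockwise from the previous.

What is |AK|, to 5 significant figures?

11.606

A is at the origin; AB runs at 31.5° with length 12.8, so B = (10.914, 6.6880). ∠ABL = 112.4° gives BL at 99.100° from the x-axis; with |BL| = 13.8, L = (8.7312, 20.314). BL is perpendicular to LP, so LP runs at -170.90°; with |LP| = 29.8, P = (-20.694, 15.601). ∠LPS = 54.5° gives PS at -45.400° from the x-axis; with |PS| = 18.4, S = (-7.7741, 2.4999). ∠PSK = 76.1° gives SK at 58.500° from the x-axis; with |SK| = 10.4, K = (-2.3401, 11.367). Then |AK| = |K − A| = 11.606.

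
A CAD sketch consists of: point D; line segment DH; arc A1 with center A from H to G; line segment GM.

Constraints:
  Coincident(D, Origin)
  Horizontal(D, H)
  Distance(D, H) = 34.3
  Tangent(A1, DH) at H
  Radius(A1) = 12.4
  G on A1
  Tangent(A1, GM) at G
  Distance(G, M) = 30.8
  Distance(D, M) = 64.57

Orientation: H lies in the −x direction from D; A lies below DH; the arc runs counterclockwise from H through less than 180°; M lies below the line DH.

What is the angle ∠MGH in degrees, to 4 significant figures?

137.0°

D is at the origin; D and H share the same y with |DH| = 34.3 and H on the −x side, so H = (-34.30, 0.000). Since A1 is tangent to DH there, AH ⟂ DH, so A = H + (0, -12.4) = (-34.30, -12.40). Since AG ⟂ GM (tangency), |AM| = √(12.4² + 30.8²) = 33.20 regardless of where G sits on A1. So M lies on both circle(D, 64.57) and circle(A, 33.20); the below-DH intersection is M = (-48.82, -42.26). G is the foot of the tangent from M: G = (-46.67, -11.53).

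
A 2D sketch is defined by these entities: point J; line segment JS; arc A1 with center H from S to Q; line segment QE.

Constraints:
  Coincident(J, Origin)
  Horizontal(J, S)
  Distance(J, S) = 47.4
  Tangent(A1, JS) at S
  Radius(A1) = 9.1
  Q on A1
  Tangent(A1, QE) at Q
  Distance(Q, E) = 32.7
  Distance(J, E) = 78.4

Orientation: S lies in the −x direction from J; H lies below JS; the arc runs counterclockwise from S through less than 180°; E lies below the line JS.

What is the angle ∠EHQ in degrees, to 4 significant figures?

74.45°

J is at the origin; J and S share the same y with |JS| = 47.4 and S on the −x side, so S = (-47.40, 0.000). The tangent condition forces HS to be normal to JS, so H = S + (0, -9.1) = (-47.40, -9.100). Since HQ ⟂ QE (tangency), |HE| = √(9.1² + 32.7²) = 33.94 regardless of where Q sits on A1. So E lies on both circle(J, 78.4) and circle(H, 33.94); the below-JS intersection is E = (-70.79, -33.70). Q is the foot of the tangent from E: Q = (-55.43, -4.827).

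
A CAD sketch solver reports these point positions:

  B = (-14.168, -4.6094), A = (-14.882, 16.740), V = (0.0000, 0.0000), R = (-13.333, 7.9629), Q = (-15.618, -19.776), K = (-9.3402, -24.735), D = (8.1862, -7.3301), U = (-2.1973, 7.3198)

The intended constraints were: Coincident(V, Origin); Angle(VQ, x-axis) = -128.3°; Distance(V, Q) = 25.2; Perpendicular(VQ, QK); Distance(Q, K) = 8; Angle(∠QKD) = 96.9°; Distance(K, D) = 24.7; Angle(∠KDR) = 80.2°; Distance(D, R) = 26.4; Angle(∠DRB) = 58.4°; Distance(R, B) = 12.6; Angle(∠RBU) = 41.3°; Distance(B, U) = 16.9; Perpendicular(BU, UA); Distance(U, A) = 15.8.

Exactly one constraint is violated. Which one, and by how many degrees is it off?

Perpendicular(BU, UA) — off by 8.50°.

V = (0.00, 0.00) ✓; VQ at -128.3° ✓; |VQ| = 25.20 ✓; ∠(VQ, QK) = 89.99° ✓; |QK| = 8.000 ✓; ∠QKD = 96.89° ✓; |KD| = 24.70 ✓; ∠KDR = 80.20° ✓; |DR| = 26.40 ✓; ∠DRB = 58.40° ✓; |RB| = 12.60 ✓; ∠RBU = 41.30° ✓; |BU| = 16.90 ✓; ∠(BU, UA) = 98.50° ✗; |UA| = 15.80 ✓.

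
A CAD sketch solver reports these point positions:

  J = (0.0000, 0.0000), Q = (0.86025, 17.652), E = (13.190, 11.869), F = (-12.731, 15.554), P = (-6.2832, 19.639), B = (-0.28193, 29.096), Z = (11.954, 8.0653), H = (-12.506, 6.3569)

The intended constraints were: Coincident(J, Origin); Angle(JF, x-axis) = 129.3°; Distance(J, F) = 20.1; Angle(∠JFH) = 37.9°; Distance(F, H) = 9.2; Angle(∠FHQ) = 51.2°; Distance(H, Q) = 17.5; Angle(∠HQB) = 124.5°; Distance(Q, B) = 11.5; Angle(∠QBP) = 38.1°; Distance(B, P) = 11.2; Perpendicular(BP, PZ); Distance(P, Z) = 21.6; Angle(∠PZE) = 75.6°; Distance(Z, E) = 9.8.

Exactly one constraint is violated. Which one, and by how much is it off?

Distance(Z, E) = 9.8 — off by 5.80.

J = (0.00, 0.00) ✓; JF at 129.3° ✓; |JF| = 20.10 ✓; ∠JFH = 37.90° ✓; |FH| = 9.200 ✓; ∠FHQ = 51.20° ✓; |HQ| = 17.50 ✓; ∠HQB = 124.5° ✓; |QB| = 11.50 ✓; ∠QBP = 38.10° ✓; |BP| = 11.20 ✓; ∠(BP, PZ) = 90.00° ✓; |PZ| = 21.60 ✓; ∠PZE = 75.60° ✓; |ZE| = 3.999 ✗.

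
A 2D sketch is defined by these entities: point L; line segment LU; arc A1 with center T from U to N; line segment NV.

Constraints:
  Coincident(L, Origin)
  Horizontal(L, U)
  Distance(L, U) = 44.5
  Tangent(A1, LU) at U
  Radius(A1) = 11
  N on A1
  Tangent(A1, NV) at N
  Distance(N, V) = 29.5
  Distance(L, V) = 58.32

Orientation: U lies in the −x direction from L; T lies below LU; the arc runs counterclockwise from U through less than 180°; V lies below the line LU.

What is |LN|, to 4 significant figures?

56.56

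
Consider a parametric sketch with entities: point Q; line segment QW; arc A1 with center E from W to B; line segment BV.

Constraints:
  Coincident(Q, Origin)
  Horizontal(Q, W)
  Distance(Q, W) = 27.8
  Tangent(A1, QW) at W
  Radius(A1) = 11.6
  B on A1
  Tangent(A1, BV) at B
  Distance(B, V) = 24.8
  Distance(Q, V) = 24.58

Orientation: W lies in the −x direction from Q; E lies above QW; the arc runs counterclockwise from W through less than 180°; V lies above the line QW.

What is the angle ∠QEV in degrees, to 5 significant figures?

50.336°

Checks: |EB| = 11.60 ✓; ∠(EB, BV) = 90.00° ✓; |BV| = 24.80 ✓; |QV| = 24.58 ✓.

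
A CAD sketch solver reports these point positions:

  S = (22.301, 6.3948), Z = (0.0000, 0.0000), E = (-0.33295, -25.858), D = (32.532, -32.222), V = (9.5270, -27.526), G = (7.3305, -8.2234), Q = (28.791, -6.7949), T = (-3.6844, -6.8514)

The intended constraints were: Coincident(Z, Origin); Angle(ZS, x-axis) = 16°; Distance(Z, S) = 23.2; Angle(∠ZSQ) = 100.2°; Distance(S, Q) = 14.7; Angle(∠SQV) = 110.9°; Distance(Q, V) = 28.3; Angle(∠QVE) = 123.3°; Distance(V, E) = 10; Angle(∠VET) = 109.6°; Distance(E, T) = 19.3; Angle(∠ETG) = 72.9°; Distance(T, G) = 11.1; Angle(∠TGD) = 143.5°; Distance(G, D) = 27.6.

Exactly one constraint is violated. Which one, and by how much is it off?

Distance(G, D) = 27.6 — off by 7.20.

Z = (0.00, 0.00) ✓; ZS at 16.00° ✓; |ZS| = 23.20 ✓; ∠ZSQ = 100.2° ✓; |SQ| = 14.70 ✓; ∠SQV = 110.9° ✓; |QV| = 28.30 ✓; ∠QVE = 123.3° ✓; |VE| = 10.00 ✓; ∠VET = 109.6° ✓; |ET| = 19.30 ✓; ∠ETG = 72.90° ✓; |TG| = 11.10 ✓; ∠TGD = 143.5° ✓; |GD| = 34.80 ✗.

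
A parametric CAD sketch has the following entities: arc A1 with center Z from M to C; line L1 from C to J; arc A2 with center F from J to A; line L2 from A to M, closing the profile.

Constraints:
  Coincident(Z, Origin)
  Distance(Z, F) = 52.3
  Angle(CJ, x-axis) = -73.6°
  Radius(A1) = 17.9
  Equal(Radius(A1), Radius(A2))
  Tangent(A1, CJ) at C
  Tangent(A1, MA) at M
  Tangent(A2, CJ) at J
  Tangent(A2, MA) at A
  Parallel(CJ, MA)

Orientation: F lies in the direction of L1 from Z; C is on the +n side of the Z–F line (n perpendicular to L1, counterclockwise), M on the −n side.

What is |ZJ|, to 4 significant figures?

55.28

Tangency of A1 to both parallel lines with radius 17.9 puts C and M at Z ± 17.9·n: C = (17.17, 5.054), M = (-17.17, -5.054). Equal radii place J and A the same way about F: J = F + 17.9·n = (31.94, -45.12), A = F − 17.9·n = (-2.405, -55.23). Then |ZJ| = |J − Z| = 55.28.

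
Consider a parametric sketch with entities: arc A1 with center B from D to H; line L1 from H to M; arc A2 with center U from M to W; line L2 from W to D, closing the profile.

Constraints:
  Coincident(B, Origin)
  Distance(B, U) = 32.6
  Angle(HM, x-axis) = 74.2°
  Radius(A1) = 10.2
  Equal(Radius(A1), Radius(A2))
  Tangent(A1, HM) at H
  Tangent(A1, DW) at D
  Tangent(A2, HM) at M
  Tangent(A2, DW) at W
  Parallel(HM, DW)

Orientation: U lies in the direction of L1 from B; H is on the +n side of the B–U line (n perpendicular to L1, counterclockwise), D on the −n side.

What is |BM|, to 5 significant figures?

34.158

The slot axis is L1's direction at 74.2°, so u = (cos 74.2°, sin 74.2°) = (0.27228, 0.96222) and n = (−sin 74.2°, cos 74.2°) = (-0.96222, 0.27228). B is at the origin and U lies 32.6 along u from B, so U = 32.6·u = (8.8763, 31.368). Tangency of A1 to both parallel lines with radius 10.2 puts H and D at B ± 10.2·n: H = (-9.8146, 2.7773), D = (9.8146, -2.7773). Equal radii place M and W the same way about U: M = U + 10.2·n = (-0.93829, 34.146), W = U − 10.2·n = (18.691, 28.591). Then |BM| = |M − B| = 34.158.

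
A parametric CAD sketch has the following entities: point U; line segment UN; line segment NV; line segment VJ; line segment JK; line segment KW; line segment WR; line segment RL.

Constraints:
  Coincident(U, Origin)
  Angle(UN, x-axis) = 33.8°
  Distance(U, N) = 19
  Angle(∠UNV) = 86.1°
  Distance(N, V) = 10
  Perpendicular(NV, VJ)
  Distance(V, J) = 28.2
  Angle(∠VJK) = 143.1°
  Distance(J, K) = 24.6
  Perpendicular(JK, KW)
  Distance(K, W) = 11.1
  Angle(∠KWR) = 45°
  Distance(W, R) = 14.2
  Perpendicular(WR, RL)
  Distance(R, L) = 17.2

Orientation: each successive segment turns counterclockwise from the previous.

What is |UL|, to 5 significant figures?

37.311

U is at the origin; UN runs at 33.8° with length 19.0, so N = (15.789, 10.570). ∠UNV = 86.1° gives NV at 127.70° from the x-axis; with |NV| = 10.0, V = (9.6734, 18.482). NV is perpendicular to VJ, so VJ runs at -142.30°; with |VJ| = 28.2, J = (-12.639, 1.2368). ∠VJK = 143.1° gives JK at -105.40° from the x-axis; with |JK| = 24.6, K = (-19.172, -22.480). JK ⟂ KW, so KW runs at -15.400°; with |KW| = 11.1, W = (-8.4703, -25.428). ∠KWR = 45.0° gives WR at 119.60° from the x-axis; with |WR| = 14.2, R = (-15.484, -13.081). The perpendicularity gives RL at right angles to WR, so RL runs at -150.40°; with |RL| = 17.2, L = (-30.440, -21.577). Then |UL| = |L − U| = 37.311.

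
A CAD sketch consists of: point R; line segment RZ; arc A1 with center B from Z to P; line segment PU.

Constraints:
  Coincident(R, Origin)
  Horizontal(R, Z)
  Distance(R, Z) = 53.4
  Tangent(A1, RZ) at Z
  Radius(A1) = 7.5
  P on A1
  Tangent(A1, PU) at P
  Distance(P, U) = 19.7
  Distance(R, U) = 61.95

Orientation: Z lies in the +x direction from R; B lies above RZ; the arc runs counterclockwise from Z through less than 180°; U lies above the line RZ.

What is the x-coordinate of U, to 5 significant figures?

54.995

Checks: |BP| = 7.500 ✓; ∠(BP, PU) = 90.00° ✓; |PU| = 19.70 ✓; |RU| = 61.95 ✓.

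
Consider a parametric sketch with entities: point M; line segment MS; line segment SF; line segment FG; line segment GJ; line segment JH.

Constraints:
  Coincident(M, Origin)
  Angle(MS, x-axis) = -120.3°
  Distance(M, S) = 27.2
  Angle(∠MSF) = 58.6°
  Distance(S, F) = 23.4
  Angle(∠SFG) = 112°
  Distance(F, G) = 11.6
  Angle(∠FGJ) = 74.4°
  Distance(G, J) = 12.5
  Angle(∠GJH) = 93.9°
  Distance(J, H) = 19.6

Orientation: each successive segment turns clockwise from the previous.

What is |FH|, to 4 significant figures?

13.60

M is at the origin; MS runs at -120.3° with length 27.2, so S = (-13.72, -23.48). ∠MSF = 58.6° gives SF at 118.3° from the x-axis; with |SF| = 23.4, F = (-24.82, -2.881). ∠SFG = 112.0° gives FG at 50.30° from the x-axis; with |FG| = 11.6, G = (-17.41, 6.044). ∠FGJ = 74.4° gives GJ at -55.30° from the x-axis; with |GJ| = 12.5, J = (-10.29, -4.233). ∠GJH = 93.9° gives JH at -141.4° from the x-axis; with |JH| = 19.6, H = (-25.61, -16.46). Then |FH| = |H − F| = 13.60.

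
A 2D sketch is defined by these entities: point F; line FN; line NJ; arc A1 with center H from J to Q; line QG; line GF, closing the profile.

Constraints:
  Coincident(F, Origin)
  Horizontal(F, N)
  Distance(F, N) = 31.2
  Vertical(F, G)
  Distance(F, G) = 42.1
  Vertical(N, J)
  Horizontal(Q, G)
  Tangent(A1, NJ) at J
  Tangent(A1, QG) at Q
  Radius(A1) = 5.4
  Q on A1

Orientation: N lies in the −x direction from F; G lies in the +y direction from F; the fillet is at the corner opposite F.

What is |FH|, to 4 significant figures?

44.86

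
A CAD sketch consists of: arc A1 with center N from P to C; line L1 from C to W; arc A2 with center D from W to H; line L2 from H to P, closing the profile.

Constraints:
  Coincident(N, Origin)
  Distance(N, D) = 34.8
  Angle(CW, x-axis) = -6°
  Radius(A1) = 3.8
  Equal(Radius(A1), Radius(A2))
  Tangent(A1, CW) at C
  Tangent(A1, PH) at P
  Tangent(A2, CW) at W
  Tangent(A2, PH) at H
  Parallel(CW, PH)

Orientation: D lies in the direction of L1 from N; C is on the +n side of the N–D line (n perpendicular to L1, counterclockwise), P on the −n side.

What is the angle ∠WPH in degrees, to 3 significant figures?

12.3°

The slot axis is L1's direction at -6.0°, so u = (cos -6.0°, sin -6.0°) = (0.995, -0.105) and n = (−sin -6.0°, cos -6.0°) = (0.105, 0.995). N is at the origin and D lies 34.8 along u from N, so D = 34.8·u = (34.6, -3.64). Tangency of A1 to both parallel lines with radius 3.8 puts C and P at N ± 3.8·n: C = (0.397, 3.78), P = (-0.397, -3.78). Equal radii place W and H the same way about D: W = D + 3.8·n = (35.0, 0.142), H = D − 3.8·n = (34.2, -7.42). Then cos ∠WPH = PW·PH / (|PW||PH|), giving 12.3°.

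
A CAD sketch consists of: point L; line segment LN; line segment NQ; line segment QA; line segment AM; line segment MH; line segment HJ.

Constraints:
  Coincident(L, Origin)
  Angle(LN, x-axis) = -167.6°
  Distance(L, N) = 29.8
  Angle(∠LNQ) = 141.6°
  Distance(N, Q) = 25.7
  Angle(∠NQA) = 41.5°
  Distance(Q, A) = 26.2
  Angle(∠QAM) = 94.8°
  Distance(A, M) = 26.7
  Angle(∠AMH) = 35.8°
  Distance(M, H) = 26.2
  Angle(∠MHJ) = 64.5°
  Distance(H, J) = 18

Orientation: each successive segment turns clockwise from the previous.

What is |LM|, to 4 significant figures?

22.06

∠NQA = 41.5° gives QA at 15.50° from the x-axis; with |QA| = 26.2, A = (-26.96, 11.87). ∠QAM = 94.8° gives AM at -69.70° from the x-axis; with |AM| = 26.7, M = (-17.69, -13.17). Then |LM| = |M − L| = 22.06.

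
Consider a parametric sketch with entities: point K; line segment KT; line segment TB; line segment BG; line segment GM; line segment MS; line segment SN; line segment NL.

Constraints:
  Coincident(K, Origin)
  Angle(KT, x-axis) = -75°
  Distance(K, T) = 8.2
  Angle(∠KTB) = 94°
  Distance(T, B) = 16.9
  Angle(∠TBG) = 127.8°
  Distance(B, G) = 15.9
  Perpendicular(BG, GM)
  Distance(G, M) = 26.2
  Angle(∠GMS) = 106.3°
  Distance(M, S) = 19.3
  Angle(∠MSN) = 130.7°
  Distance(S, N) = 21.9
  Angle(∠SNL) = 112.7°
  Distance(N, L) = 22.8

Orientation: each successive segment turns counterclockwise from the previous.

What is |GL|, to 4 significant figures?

32.93

∠MSN = 130.7° gives SN at -83.80° from the x-axis; with |SN| = 21.9, N = (-8.327, -14.55). ∠SNL = 112.7° gives NL at -16.50° from the x-axis; with |NL| = 22.8, L = (13.53, -21.03). Then |GL| = |L − G| = 32.93.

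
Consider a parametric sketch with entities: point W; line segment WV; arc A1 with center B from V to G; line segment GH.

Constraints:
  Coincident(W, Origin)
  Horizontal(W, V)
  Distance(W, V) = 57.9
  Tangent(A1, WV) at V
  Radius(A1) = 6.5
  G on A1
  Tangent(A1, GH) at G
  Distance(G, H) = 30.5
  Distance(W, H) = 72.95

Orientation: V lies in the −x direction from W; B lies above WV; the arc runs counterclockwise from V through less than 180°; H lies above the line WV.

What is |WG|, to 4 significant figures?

52.57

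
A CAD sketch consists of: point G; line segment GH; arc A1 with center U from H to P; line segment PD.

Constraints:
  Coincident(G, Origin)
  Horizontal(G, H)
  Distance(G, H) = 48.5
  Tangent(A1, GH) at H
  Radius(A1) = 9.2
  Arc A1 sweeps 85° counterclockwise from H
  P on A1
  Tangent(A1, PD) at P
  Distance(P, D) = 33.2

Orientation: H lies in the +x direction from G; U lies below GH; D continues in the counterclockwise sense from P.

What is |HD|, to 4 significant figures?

43.19

On A1, H sits at bearing 90° from U; an 85° counterclockwise sweep puts P at bearing 175°, so P = U + 9.2·(cos 175°, sin 175°) = (39.34, -8.398). A1 meets PD tangentially, so UP is at right angles to PD, so PD runs along (−sin 175°, cos 175°); with |PD| = 33.2, D = (36.44, -41.47). Then |HD| = |D − H| = 43.19.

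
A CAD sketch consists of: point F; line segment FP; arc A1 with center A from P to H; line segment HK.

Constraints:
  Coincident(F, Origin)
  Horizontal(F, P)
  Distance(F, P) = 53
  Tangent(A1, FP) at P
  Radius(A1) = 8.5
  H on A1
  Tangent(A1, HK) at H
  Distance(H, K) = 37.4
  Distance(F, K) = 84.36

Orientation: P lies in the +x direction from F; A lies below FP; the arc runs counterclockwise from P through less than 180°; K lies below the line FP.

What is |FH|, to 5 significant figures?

49.293

F is at the origin; FP is horizontal with |FP| = 53.0 and P on the +x side, so P = (53.000, 0.0000). Since A1 is tangent to FP there, AP ⟂ FP, so A = P + (0, -8.5) = (53.000, -8.5000). Since AH ⟂ HK (tangency), |AK| = √(8.5² + 37.4²) = 38.354 regardless of where H sits on A1. So K lies on both circle(F, 84.36) and circle(A, 38.354); the below-FP intersection is K = (73.924, -40.644). H is the foot of the tangent from K: H = (47.081, -14.601).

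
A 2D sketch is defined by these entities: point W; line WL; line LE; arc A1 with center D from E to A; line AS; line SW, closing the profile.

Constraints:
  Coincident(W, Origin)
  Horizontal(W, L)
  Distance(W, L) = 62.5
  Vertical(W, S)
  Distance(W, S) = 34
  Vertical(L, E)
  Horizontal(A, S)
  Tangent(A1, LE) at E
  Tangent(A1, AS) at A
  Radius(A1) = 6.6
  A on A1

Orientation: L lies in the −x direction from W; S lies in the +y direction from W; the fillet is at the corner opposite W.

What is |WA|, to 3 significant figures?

65.4

W is at the origin; W and L share the same y with |WL| = 62.5 and L on the −x side, so L = (-62.5, 0.00). W and S share the same x with |WS| = 34.0 and S on the +y side, so S = (0.00, 34.0). The virtual corner opposite W is at (-62.5, 34.0). Tangency of A1 to LE means the radius DE is perpendicular to LE and the tangent condition forces DA to be normal to AS, with radius 6.6, so the center D sits 6.6 in from both sides at D = (-55.9, 27.4). That places the tangent points at E = (-62.5, 27.4) on LE and A = (-55.9, 34.0) on AS. Then |WA| = |A − W| = 65.4.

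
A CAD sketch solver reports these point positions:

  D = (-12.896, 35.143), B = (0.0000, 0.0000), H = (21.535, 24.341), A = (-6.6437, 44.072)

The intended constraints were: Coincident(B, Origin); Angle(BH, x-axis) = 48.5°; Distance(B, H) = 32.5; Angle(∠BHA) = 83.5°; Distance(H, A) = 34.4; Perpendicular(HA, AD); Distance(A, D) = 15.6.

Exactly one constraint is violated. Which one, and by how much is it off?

Distance(A, D) = 15.6 — off by 4.70.

B = (0.00, 0.00) ✓; BH at 48.50° ✓; |BH| = 32.50 ✓; ∠BHA = 83.50° ✓; |HA| = 34.40 ✓; ∠(HA, AD) = 90.00° ✓; |AD| = 10.90 ✗.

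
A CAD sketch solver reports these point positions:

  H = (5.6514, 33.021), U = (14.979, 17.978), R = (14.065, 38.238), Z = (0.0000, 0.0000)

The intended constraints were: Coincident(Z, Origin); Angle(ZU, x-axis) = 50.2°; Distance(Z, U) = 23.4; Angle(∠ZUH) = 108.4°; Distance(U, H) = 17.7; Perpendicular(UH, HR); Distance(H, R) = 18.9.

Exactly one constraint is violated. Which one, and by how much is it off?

Distance(H, R) = 18.9 — off by 9.00.

Z = (0.00, 0.00) ✓; ZU at 50.20° ✓; |ZU| = 23.40 ✓; ∠ZUH = 108.4° ✓; |UH| = 17.70 ✓; ∠(UH, HR) = 90.00° ✓; |HR| = 9.900 ✗.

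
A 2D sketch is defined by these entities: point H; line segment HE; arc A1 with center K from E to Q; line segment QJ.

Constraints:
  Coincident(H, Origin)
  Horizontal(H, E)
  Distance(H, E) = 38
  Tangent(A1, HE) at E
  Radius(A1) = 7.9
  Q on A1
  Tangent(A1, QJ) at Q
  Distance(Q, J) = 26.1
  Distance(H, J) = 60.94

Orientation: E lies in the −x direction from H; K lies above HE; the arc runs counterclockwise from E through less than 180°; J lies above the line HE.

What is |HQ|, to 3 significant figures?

35.6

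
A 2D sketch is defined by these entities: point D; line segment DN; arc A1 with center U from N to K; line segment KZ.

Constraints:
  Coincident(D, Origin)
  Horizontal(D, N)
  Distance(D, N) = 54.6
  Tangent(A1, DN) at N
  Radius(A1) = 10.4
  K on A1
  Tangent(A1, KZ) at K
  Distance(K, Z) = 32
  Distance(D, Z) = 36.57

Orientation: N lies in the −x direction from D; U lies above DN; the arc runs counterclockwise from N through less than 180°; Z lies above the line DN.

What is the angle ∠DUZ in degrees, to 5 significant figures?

39.549°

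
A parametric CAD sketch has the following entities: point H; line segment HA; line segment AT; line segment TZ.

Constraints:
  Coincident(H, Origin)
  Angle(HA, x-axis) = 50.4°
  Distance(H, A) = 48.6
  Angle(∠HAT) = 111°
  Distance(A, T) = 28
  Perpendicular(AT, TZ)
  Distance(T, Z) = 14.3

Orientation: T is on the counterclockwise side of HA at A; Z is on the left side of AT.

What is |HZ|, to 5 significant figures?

55.029

H is at the origin; HA runs at 50.4° with length 48.6, so A = 48.6·(cos 50.4°, sin 50.4°) = (30.979, 37.447). ∠HAT = 111.0°, so AT runs at 50.4° + (180° − 111.0°) = 119.40° from the x-axis; with |AT| = 28.0, T = A + 28.0·(cos 119.40°, sin 119.40°) = (17.234, 61.841). The perpendicularity gives TZ at right angles to AT; with |TZ| = 14.3 on the left of AT, Z = T + 14.3·(-0.87121, -0.49090) = (4.7751, 54.821). Then |HZ| = |Z − H| = 55.029.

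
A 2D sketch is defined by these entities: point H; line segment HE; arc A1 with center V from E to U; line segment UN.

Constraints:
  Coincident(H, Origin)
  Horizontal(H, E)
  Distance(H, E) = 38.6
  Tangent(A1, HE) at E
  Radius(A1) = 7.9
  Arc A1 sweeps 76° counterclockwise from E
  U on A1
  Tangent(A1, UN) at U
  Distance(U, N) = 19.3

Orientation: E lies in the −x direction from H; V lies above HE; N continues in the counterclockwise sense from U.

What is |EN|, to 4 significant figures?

27.62

On A1, E sits at bearing -90° from V; a 76° counterclockwise sweep puts U at bearing -14°, so U = V + 7.9·(cos -14°, sin -14°) = (-30.93, 5.989). The tangent condition forces VU to be normal to UN, so UN runs along (−sin -14°, cos -14°); with |UN| = 19.3, N = (-26.27, 24.72). Then |EN| = |N − E| = 27.62.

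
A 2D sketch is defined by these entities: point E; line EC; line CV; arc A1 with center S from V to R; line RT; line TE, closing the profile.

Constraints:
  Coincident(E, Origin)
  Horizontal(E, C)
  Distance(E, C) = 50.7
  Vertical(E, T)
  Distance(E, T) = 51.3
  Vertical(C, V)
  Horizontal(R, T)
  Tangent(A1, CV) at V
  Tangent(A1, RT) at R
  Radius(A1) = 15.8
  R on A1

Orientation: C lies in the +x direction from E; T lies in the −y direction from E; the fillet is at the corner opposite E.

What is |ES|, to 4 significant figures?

49.78

ET is vertical with |ET| = 51.3 and T on the −y side, so T = (0.000, -51.30). The virtual corner opposite E is at (50.70, -51.30). Since A1 is tangent to CV there, SV ⟂ CV and since A1 is tangent to RT there, SR ⟂ RT, with radius 15.8, so the center S sits 15.8 in from both sides at S = (34.90, -35.50). Then |ES| = |S − E| = 49.78.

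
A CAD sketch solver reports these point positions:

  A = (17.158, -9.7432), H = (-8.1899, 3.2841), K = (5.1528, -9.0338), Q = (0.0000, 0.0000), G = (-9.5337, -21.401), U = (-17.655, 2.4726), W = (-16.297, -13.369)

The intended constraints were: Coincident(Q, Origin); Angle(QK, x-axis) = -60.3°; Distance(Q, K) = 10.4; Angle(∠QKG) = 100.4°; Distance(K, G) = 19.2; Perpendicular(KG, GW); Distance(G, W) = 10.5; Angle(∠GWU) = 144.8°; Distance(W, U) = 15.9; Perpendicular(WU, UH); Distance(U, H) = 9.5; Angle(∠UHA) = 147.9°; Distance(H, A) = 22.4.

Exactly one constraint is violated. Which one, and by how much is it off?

Distance(H, A) = 22.4 — off by 6.10.

Q = (0.00, 0.00) ✓; QK at -60.30° ✓; |QK| = 10.40 ✓; ∠QKG = 100.4° ✓; |KG| = 19.20 ✓; ∠(KG, GW) = 90.00° ✓; |GW| = 10.50 ✓; ∠GWU = 144.8° ✓; |WU| = 15.90 ✓; ∠(WU, UH) = 90.00° ✓; |UH| = 9.500 ✓; ∠UHA = 147.9° ✓; |HA| = 28.50 ✗.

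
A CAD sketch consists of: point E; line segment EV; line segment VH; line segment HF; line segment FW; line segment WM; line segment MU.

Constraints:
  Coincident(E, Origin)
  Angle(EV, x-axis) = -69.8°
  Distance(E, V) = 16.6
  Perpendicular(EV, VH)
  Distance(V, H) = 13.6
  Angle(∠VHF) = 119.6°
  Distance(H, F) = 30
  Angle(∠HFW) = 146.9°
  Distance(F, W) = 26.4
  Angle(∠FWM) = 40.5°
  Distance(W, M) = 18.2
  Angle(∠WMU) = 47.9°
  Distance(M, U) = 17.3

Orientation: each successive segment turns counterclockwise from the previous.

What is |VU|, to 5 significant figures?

51.478

E is at the origin; EV runs at -69.8° with length 16.6, so V = (5.7320, -15.579). EV ⟂ VH, so VH runs at 20.200°; with |VH| = 13.6, H = (18.495, -10.883). ∠VHF = 119.6° gives HF at 80.600° from the x-axis; with |HF| = 30.0, F = (23.395, 18.714). ∠HFW = 146.9° gives FW at 113.70° from the x-axis; with |FW| = 26.4, W = (12.784, 42.888). ∠FWM = 40.5° gives WM at -106.80° from the x-axis; with |WM| = 18.2, M = (7.5234, 25.465). ∠WMU = 47.9° gives MU at 25.300° from the x-axis; with |MU| = 17.3, U = (23.164, 32.858). Then |VU| = |U − V| = 51.478.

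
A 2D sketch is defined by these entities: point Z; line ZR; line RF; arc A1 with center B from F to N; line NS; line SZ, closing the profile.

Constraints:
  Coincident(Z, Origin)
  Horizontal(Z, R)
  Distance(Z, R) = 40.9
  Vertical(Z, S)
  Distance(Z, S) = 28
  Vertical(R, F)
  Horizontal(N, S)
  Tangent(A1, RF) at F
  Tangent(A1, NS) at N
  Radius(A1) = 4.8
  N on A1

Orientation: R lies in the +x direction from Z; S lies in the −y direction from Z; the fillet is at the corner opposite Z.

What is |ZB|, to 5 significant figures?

42.912

Z and S share the same x with |ZS| = 28.0 and S on the −y side, so S = (0.0000, -28.000). The virtual corner opposite Z is at (40.900, -28.000). Tangency of A1 to RF means the radius BF is perpendicular to RF and since A1 is tangent to NS there, BN ⟂ NS, with radius 4.8, so the center B sits 4.8 in from both sides at B = (36.100, -23.200). Then |ZB| = |B − Z| = 42.912.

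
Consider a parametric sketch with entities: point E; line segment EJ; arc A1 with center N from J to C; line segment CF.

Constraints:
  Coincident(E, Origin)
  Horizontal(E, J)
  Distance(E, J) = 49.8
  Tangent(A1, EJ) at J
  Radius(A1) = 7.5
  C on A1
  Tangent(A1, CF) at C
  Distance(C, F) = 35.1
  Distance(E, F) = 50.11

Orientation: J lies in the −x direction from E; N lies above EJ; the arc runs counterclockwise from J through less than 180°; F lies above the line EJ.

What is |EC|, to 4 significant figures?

42.98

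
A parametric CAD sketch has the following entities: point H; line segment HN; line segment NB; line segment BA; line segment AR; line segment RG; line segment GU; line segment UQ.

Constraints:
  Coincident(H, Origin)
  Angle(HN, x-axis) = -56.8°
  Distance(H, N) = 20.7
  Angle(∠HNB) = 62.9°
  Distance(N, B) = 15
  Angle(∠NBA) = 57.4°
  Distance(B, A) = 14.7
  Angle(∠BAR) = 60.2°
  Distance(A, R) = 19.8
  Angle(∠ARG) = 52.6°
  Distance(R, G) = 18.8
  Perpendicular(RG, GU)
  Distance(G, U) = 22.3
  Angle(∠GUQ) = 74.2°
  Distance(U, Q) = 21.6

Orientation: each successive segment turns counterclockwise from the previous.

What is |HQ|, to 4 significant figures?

18.02

The perpendicularity gives GU at right angles to RG, so GU runs at 160.1°; with |GU| = 22.3, U = (0.2127, 3.571). ∠GUQ = 74.2° gives UQ at -94.10° from the x-axis; with |UQ| = 21.6, Q = (-1.332, -17.97). Then |HQ| = |Q − H| = 18.02.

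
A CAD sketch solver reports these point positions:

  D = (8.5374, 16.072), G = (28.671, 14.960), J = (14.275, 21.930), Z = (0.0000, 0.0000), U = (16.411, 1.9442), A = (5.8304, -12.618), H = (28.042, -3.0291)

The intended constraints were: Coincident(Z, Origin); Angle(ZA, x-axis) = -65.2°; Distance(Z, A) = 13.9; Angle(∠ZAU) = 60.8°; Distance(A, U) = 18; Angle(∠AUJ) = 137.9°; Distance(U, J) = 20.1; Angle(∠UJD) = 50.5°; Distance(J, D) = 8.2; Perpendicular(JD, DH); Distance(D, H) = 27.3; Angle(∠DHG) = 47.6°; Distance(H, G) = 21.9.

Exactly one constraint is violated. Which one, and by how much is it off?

Distance(H, G) = 21.9 — off by 3.90.

Z = (0.00, 0.00) ✓; ZA at -65.20° ✓; |ZA| = 13.90 ✓; ∠ZAU = 60.80° ✓; |AU| = 18.00 ✓; ∠AUJ = 137.9° ✓; |UJ| = 20.10 ✓; ∠UJD = 50.51° ✓; |JD| = 8.200 ✓; ∠(JD, DH) = 90.00° ✓; |DH| = 27.30 ✓; ∠DHG = 47.60° ✓; |HG| = 18.00 ✗.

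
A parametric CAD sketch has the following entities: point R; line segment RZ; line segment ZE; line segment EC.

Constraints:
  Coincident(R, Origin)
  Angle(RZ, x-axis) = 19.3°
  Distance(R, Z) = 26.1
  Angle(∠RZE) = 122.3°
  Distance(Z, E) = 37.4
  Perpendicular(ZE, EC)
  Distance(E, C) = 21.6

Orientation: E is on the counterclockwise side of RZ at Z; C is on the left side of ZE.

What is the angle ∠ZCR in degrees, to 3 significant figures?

30.5°

R is at the origin; RZ runs at 19.3° with length 26.1, so Z = 26.1·(cos 19.3°, sin 19.3°) = (24.6, 8.63). ∠RZE = 122.3°, so ZE runs at 19.3° + (180° − 122.3°) = 77.0° from the x-axis; with |ZE| = 37.4, E = Z + 37.4·(cos 77.0°, sin 77.0°) = (33.0, 45.1). ZE is perpendicular to EC; with |EC| = 21.6 on the left of ZE, C = E + 21.6·(-0.974, 0.225) = (12.0, 49.9). Then cos ∠ZCR = CZ·CR / (|CZ||CR|), giving 30.5°.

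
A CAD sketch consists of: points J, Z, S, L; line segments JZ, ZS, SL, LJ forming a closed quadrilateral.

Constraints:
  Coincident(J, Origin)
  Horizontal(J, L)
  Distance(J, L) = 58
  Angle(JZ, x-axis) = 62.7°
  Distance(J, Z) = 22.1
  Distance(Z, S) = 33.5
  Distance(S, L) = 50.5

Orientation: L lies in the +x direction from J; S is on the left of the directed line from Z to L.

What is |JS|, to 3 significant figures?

55.1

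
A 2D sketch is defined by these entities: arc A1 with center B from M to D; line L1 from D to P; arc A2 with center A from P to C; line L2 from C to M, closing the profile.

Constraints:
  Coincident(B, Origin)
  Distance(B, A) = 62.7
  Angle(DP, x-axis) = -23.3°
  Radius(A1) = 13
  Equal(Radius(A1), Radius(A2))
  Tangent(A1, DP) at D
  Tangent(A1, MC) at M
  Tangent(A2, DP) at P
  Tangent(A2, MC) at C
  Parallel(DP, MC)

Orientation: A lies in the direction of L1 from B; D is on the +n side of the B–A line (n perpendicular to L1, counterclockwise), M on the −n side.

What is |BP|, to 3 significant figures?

64.0

The slot axis is L1's direction at -23.3°, so u = (cos -23.3°, sin -23.3°) = (0.918, -0.396) and n = (−sin -23.3°, cos -23.3°) = (0.396, 0.918). B is at the origin and A lies 62.7 along u from B, so A = 62.7·u = (57.6, -24.8). Tangency of A1 to both parallel lines with radius 13.0 puts D and M at B ± 13.0·n: D = (5.14, 11.9), M = (-5.14, -11.9). Equal radii place P and C the same way about A: P = A + 13.0·n = (62.7, -12.9), C = A − 13.0·n = (52.4, -36.7). Then |BP| = |P − B| = 64.0.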